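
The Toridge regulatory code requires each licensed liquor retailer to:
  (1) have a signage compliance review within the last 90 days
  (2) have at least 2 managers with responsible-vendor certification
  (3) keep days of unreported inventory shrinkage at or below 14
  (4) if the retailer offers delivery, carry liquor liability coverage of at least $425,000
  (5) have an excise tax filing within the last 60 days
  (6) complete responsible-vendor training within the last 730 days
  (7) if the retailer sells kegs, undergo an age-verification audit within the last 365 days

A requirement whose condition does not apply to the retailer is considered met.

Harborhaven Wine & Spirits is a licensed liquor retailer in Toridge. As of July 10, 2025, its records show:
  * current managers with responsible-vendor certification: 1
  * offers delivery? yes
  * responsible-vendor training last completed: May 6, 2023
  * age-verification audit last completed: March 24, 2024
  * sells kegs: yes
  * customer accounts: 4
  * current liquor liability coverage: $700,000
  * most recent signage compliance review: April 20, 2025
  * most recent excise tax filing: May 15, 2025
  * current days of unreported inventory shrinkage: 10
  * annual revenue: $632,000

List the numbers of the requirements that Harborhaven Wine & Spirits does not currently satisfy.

1. signage compliance review 81 days ago vs limit 90 → met
2. managers with responsible-vendor certification 1 < 2 → not met
3. days of unreported inventory shrinkage 10 ≤ 14 → met
4. condition 'offers delivery' holds; liquor liability coverage $700,000 ≥ $425,000 → met
5. excise tax filing 56 days ago vs limit 60 → met
6. responsible-vendor training 796 days ago vs limit 730 → not met
7. condition 'sells kegs' holds; age-verification audit 473 days ago vs limit 365 → not met
Not met: 2, 6, 7

2, 6, 7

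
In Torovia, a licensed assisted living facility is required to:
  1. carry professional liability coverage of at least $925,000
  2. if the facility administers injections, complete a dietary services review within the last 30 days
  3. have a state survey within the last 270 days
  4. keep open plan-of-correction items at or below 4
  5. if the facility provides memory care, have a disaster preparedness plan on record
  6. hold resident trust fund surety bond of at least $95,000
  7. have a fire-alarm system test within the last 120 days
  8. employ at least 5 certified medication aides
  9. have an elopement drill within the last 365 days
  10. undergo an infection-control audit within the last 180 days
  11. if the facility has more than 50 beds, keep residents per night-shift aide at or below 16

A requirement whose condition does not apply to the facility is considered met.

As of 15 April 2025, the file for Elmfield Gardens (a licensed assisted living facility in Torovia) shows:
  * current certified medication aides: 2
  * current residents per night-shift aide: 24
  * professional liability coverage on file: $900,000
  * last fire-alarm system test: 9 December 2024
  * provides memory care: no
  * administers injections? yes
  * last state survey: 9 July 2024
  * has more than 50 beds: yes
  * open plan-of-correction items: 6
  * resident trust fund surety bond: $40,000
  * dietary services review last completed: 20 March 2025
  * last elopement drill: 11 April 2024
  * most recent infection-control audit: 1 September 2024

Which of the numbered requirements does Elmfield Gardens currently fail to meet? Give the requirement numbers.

1, 3, 4, 6, 7, 8, 9, 10, 11

1. professional liability coverage $900,000 < $925,000 → not met
2. condition 'administers injections' holds; dietary services review 26 days ago vs limit 30 → met
3. state survey 280 days ago vs limit 270 → not met
4. open plan-of-correction items 6 > 4 → not met
5. condition 'provides memory care' does not hold → requirement n/a → met
6. resident trust fund surety bond $40,000 < $95,000 → not met
7. fire-alarm system test 127 days ago vs limit 120 → not met
8. certified medication aides 2 < 5 → not met
9. elopement drill 369 days ago vs limit 365 → not met
10. infection-control audit 226 days ago vs limit 180 → not met
11. condition 'has more than 50 beds' holds; residents per night-shift aide 24 > 16 → not met
Not met: 1, 3, 4, 6, 7, 8, 9, 10, 11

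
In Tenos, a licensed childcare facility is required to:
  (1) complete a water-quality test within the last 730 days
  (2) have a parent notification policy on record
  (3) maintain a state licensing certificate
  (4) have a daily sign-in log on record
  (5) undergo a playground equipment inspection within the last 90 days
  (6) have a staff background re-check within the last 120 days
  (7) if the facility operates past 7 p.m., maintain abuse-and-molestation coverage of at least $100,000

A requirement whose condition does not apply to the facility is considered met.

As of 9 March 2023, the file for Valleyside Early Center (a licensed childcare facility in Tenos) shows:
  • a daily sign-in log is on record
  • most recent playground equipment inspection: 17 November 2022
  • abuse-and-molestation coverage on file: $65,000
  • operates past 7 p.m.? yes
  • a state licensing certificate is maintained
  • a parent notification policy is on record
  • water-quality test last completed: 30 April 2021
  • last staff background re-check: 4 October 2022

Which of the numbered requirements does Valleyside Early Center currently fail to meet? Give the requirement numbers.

1. water-quality test 678 days ago vs limit 730 → met
2. parent notification policy present → met
3. state licensing certificate present → met
4. daily sign-in log present → met
5. playground equipment inspection 112 days ago vs limit 90 → not met
6. staff background re-check 156 days ago vs limit 120 → not met
7. condition 'operates past 7 p.m.' holds; abuse-and-molestation coverage $65,000 < $100,000 → not met
Not met: 5, 6, 7

5, 6, 7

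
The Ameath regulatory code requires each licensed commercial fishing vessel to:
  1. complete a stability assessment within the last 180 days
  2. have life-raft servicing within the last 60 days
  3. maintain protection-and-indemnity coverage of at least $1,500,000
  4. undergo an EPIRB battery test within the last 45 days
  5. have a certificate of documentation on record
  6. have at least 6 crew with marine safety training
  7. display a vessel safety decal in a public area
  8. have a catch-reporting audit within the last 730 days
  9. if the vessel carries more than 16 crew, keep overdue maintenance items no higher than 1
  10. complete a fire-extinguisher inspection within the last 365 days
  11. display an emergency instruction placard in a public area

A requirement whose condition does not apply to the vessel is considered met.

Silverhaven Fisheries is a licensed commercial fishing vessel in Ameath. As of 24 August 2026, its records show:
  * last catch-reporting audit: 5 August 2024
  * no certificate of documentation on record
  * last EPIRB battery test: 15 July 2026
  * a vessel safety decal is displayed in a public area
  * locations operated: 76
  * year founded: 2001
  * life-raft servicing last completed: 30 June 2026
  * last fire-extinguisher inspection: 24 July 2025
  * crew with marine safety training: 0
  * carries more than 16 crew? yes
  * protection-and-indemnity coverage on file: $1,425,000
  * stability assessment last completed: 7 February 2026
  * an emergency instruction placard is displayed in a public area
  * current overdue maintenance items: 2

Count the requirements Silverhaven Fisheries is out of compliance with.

1. stability assessment 198 days ago vs limit 180 → not met
2. life-raft servicing 55 days ago vs limit 60 → met
3. protection-and-indemnity coverage $1,425,000 < $1,500,000 → not met
4. EPIRB battery test 40 days ago vs limit 45 → met
5. certificate of documentation absent → not met
6. crew with marine safety training 0 < 6 → not met
7. vessel safety decal present → met
8. catch-reporting audit 749 days ago vs limit 730 → not met
9. condition 'carries more than 16 crew' holds; overdue maintenance items 2 > 1 → not met
10. fire-extinguisher inspection 396 days ago vs limit 365 → not met
11. emergency instruction placard present → met
Not met: 7 of 11

7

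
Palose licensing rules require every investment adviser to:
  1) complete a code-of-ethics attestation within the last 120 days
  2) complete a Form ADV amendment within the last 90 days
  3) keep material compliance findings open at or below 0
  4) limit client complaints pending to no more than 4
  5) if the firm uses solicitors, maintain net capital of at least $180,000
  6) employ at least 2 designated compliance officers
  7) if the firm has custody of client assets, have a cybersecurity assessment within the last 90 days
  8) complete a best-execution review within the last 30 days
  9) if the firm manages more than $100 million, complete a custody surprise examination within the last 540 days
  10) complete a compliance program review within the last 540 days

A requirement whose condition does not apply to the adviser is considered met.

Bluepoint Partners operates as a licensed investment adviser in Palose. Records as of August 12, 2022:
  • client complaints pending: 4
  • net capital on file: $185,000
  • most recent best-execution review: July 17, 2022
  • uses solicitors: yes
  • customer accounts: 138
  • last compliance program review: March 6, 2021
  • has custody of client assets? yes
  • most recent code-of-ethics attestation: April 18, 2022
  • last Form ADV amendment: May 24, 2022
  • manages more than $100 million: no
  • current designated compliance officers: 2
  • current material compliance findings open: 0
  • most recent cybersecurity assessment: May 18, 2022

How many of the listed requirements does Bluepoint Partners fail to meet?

0

1. code-of-ethics attestation 116 days ago vs limit 120 → met
2. Form ADV amendment 80 days ago vs limit 90 → met
3. material compliance findings open 0 ≤ 0 → met
4. client complaints pending 4 ≤ 4 → met
5. condition 'uses solicitors' holds; net capital $185,000 ≥ $180,000 → met
6. designated compliance officers 2 ≥ 2 → met
7. condition 'has custody of client assets' holds; cybersecurity assessment 86 days ago vs limit 90 → met
8. best-execution review 26 days ago vs limit 30 → met
9. condition 'manages more than $100 million' does not hold → requirement n/a → met
10. compliance program review 524 days ago vs limit 540 → met
Not met: 0 of 10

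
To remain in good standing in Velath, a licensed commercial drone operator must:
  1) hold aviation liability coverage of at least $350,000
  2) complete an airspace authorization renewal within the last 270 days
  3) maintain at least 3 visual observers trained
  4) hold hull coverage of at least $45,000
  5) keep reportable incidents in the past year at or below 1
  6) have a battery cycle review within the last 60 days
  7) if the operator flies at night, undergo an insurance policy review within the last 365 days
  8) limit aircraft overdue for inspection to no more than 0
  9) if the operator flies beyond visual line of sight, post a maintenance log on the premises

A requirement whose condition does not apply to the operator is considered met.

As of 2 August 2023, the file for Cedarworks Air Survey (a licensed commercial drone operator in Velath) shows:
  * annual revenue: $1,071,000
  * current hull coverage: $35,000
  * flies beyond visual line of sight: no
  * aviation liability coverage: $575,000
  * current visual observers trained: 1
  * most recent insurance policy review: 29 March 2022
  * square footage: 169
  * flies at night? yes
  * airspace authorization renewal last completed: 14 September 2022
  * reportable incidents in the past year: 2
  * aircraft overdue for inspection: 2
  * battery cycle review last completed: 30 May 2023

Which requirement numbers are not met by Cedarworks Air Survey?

1. aviation liability coverage $575,000 ≥ $350,000 → met
2. airspace authorization renewal 322 days ago vs limit 270 → not met
3. visual observers trained 1 < 3 → not met
4. hull coverage $35,000 < $45,000 → not met
5. reportable incidents in the past year 2 > 1 → not met
6. battery cycle review 64 days ago vs limit 60 → not met
7. condition 'flies at night' holds; insurance policy review 491 days ago vs limit 365 → not met
8. aircraft overdue for inspection 2 > 0 → not met
9. condition 'flies beyond visual line of sight' does not hold → requirement n/a → met
Not met: 2, 3, 4, 5, 6, 7, 8

2, 3, 4, 5, 6, 7, 8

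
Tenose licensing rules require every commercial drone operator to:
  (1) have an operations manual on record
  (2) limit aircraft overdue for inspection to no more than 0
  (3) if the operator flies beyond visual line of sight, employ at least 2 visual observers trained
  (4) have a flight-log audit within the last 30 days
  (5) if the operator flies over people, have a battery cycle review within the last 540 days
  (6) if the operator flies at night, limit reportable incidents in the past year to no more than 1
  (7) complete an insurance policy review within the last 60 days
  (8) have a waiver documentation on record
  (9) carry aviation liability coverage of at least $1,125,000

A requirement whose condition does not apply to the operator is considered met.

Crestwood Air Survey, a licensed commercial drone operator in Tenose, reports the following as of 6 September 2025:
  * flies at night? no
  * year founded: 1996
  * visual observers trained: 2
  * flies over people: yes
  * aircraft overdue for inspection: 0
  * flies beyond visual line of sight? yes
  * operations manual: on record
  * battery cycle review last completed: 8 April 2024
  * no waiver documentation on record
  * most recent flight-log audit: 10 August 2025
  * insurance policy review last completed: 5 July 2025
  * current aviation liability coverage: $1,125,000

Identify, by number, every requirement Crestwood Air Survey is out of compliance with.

7, 8

1. operations manual present → met
2. aircraft overdue for inspection 0 ≤ 0 → met
3. condition 'flies beyond visual line of sight' holds; visual observers trained 2 ≥ 2 → met
4. flight-log audit 27 days ago vs limit 30 → met
5. condition 'flies over people' holds; battery cycle review 516 days ago vs limit 540 → met
6. condition 'flies at night' does not hold → requirement n/a → met
7. insurance policy review 63 days ago vs limit 60 → not met
8. waiver documentation absent → not met
9. aviation liability coverage $1,125,000 ≥ $1,125,000 → met
Not met: 7, 8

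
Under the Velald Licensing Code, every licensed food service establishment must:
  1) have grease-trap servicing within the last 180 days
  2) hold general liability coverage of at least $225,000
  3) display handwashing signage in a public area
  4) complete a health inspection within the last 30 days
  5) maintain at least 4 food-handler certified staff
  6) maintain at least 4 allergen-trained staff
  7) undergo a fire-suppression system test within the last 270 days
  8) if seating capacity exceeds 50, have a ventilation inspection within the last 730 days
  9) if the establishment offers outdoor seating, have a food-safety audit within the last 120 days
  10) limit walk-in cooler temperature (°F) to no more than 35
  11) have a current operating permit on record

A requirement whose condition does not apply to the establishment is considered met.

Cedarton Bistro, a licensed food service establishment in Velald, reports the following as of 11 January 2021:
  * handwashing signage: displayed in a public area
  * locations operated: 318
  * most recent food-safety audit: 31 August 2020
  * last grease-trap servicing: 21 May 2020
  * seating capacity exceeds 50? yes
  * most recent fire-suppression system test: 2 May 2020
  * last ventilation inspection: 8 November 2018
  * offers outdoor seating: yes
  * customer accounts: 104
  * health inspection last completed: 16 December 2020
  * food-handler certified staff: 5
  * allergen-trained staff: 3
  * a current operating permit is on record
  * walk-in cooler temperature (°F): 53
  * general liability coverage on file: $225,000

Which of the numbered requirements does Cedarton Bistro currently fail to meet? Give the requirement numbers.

1, 6, 8, 9, 10

1. grease-trap servicing 235 days ago vs limit 180 → not met
2. general liability coverage $225,000 ≥ $225,000 → met
3. handwashing signage present → met
4. health inspection 26 days ago vs limit 30 → met
5. food-handler certified staff 5 ≥ 4 → met
6. allergen-trained staff 3 < 4 → not met
7. fire-suppression system test 254 days ago vs limit 270 → met
8. condition 'seating capacity exceeds 50' holds; ventilation inspection 795 days ago vs limit 730 → not met
9. condition 'offers outdoor seating' holds; food-safety audit 133 days ago vs limit 120 → not met
10. walk-in cooler temperature (°F) 53 > 35 → not met
11. current operating permit present → met
Not met: 1, 6, 8, 9, 10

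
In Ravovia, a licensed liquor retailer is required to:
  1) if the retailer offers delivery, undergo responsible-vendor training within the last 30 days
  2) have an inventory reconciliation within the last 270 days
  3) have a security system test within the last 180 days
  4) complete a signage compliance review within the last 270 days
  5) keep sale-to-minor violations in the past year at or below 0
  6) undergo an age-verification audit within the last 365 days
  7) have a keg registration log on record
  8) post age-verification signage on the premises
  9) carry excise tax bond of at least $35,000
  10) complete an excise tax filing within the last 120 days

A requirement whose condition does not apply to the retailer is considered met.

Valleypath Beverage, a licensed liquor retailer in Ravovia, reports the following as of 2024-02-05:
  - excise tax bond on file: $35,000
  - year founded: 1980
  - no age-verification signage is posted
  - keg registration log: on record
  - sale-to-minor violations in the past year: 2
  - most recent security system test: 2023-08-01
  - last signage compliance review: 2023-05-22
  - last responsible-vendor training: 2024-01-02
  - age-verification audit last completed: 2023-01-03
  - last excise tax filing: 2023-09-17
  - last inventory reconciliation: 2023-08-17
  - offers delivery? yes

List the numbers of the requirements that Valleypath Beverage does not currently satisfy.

1, 3, 5, 6, 8, 10

1. condition 'offers delivery' holds; responsible-vendor training 34 days ago vs limit 30 → not met
2. inventory reconciliation 172 days ago vs limit 270 → met
3. security system test 188 days ago vs limit 180 → not met
4. signage compliance review 259 days ago vs limit 270 → met
5. sale-to-minor violations in the past year 2 > 0 → not met
6. age-verification audit 398 days ago vs limit 365 → not met
7. keg registration log present → met
8. age-verification signage absent → not met
9. excise tax bond $35,000 ≥ $35,000 → met
10. excise tax filing 141 days ago vs limit 120 → not met
Not met: 1, 3, 5, 6, 8, 10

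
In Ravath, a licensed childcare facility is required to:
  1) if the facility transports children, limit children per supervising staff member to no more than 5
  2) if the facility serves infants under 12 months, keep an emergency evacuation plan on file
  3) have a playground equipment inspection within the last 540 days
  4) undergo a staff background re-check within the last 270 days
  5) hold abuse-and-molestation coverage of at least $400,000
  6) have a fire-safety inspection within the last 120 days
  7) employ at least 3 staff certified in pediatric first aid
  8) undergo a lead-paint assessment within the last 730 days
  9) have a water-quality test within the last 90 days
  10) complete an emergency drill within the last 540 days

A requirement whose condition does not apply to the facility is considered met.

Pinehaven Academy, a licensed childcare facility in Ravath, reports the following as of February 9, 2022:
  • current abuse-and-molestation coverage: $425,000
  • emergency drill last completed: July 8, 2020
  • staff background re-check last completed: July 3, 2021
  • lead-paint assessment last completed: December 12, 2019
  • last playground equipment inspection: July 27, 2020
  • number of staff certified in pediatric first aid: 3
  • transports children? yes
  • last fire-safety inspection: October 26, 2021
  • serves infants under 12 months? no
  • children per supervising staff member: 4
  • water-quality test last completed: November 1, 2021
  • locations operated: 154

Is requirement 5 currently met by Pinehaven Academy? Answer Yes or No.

Yes

5. abuse-and-molestation coverage $425,000 ≥ $400,000 → met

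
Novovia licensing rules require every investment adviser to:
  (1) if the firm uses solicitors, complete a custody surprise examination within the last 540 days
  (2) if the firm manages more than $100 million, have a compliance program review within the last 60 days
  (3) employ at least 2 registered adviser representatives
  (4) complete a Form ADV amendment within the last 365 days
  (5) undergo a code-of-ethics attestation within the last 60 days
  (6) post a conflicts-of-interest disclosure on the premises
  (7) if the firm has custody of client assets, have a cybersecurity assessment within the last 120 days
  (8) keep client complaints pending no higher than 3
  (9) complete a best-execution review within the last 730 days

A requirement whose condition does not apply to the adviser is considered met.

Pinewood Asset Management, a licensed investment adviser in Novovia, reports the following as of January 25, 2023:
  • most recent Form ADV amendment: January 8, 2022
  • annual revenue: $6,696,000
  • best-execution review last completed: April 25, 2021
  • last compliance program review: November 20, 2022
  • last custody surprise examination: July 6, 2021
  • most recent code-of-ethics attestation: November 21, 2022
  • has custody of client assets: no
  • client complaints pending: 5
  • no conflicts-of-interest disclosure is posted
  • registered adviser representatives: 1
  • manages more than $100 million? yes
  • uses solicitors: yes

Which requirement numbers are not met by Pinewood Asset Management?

1. condition 'uses solicitors' holds; custody surprise examination 568 days ago vs limit 540 → not met
2. condition 'manages more than $100 million' holds; compliance program review 66 days ago vs limit 60 → not met
3. registered adviser representatives 1 < 2 → not met
4. Form ADV amendment 382 days ago vs limit 365 → not met
5. code-of-ethics attestation 65 days ago vs limit 60 → not met
6. conflicts-of-interest disclosure absent → not met
7. condition 'has custody of client assets' does not hold → requirement n/a → met
8. client complaints pending 5 > 3 → not met
9. best-execution review 640 days ago vs limit 730 → met
Not met: 1, 2, 3, 4, 5, 6, 8

1, 2, 3, 4, 5, 6, 8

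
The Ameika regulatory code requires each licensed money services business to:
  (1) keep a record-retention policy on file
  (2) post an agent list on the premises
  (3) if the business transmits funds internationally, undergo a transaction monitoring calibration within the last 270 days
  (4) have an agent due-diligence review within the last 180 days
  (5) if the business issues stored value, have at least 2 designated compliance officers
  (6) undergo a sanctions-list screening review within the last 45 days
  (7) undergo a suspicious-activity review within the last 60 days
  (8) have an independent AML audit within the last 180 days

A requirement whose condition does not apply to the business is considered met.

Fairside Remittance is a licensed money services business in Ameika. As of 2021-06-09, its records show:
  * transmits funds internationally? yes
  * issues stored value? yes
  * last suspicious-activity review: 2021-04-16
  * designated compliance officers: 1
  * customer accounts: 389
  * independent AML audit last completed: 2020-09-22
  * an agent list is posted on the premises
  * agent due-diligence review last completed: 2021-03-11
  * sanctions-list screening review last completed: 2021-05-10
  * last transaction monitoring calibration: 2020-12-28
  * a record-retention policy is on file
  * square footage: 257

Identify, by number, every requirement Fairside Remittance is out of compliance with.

5, 8

1. record-retention policy present → met
2. agent list present → met
3. condition 'transmits funds internationally' holds; transaction monitoring calibration 163 days ago vs limit 270 → met
4. agent due-diligence review 90 days ago vs limit 180 → met
5. condition 'issues stored value' holds; designated compliance officers 1 < 2 → not met
6. sanctions-list screening review 30 days ago vs limit 45 → met
7. suspicious-activity review 54 days ago vs limit 60 → met
8. independent AML audit 260 days ago vs limit 180 → not met
Not met: 5, 8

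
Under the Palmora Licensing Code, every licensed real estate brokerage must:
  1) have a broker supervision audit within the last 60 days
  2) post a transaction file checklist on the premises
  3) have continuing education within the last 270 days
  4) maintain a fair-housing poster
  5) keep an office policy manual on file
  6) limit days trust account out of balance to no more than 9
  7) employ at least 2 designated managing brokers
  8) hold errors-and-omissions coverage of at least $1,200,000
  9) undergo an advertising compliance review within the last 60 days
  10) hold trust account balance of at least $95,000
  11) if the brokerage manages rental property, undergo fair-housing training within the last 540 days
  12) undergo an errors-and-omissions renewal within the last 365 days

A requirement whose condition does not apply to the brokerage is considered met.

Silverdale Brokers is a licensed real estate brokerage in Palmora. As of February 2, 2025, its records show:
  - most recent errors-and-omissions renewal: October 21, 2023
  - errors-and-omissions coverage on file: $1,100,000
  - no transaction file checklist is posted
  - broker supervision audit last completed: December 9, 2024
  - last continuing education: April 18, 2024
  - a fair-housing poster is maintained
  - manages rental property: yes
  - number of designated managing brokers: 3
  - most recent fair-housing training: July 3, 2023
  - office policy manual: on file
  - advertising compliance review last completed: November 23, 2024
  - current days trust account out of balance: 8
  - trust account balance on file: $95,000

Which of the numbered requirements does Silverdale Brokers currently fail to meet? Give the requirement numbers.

1. broker supervision audit 55 days ago vs limit 60 → met
2. transaction file checklist absent → not met
3. continuing education 290 days ago vs limit 270 → not met
4. fair-housing poster present → met
5. office policy manual present → met
6. days trust account out of balance 8 ≤ 9 → met
7. designated managing brokers 3 ≥ 2 → met
8. errors-and-omissions coverage $1,100,000 < $1,200,000 → not met
9. advertising compliance review 71 days ago vs limit 60 → not met
10. trust account balance $95,000 ≥ $95,000 → met
11. condition 'manages rental property' holds; fair-housing training 580 days ago vs limit 540 → not met
12. errors-and-omissions renewal 470 days ago vs limit 365 → not met
Not met: 2, 3, 8, 9, 11, 12

2, 3, 8, 9, 11, 12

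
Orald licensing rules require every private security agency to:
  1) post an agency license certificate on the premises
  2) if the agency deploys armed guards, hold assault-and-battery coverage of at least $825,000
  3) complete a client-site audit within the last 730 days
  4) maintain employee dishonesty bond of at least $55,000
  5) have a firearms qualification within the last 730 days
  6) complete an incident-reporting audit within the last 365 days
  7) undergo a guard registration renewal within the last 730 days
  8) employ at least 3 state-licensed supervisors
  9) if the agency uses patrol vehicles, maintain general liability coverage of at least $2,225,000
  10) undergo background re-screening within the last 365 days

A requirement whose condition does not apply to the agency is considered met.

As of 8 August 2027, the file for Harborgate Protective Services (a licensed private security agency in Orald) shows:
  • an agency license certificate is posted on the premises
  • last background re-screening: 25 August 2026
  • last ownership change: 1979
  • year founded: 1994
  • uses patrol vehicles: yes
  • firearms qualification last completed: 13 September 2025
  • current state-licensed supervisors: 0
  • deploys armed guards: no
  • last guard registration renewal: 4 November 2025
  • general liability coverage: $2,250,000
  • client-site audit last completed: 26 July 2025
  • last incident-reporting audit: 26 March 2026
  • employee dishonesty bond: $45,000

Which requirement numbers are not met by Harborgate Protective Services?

3, 4, 6, 8

1. agency license certificate present → met
2. condition 'deploys armed guards' does not hold → requirement n/a → met
3. client-site audit 743 days ago vs limit 730 → not met
4. employee dishonesty bond $45,000 < $55,000 → not met
5. firearms qualification 694 days ago vs limit 730 → met
6. incident-reporting audit 500 days ago vs limit 365 → not met
7. guard registration renewal 642 days ago vs limit 730 → met
8. state-licensed supervisors 0 < 3 → not met
9. condition 'uses patrol vehicles' holds; general liability coverage $2,250,000 ≥ $2,225,000 → met
10. background re-screening 348 days ago vs limit 365 → met
Not met: 3, 4, 6, 8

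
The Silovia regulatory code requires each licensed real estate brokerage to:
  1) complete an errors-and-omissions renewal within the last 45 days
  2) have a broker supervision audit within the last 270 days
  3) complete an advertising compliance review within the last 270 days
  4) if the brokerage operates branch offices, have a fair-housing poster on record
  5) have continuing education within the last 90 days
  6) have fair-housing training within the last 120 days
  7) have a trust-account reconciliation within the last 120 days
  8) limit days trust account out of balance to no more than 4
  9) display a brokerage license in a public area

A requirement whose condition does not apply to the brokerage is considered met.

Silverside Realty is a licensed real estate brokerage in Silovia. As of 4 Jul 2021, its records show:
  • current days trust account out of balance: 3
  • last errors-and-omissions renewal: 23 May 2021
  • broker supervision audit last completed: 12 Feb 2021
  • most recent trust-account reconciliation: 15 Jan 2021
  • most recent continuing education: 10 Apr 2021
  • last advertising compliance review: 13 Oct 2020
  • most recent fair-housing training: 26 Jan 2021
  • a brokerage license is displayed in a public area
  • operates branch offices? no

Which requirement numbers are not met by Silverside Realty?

1. errors-and-omissions renewal 42 days ago vs limit 45 → met
2. broker supervision audit 142 days ago vs limit 270 → met
3. advertising compliance review 264 days ago vs limit 270 → met
4. condition 'operates branch offices' does not hold → requirement n/a → met
5. continuing education 85 days ago vs limit 90 → met
6. fair-housing training 159 days ago vs limit 120 → not met
7. trust-account reconciliation 170 days ago vs limit 120 → not met
8. days trust account out of balance 3 ≤ 4 → met
9. brokerage license present → met
Not met: 6, 7

6, 7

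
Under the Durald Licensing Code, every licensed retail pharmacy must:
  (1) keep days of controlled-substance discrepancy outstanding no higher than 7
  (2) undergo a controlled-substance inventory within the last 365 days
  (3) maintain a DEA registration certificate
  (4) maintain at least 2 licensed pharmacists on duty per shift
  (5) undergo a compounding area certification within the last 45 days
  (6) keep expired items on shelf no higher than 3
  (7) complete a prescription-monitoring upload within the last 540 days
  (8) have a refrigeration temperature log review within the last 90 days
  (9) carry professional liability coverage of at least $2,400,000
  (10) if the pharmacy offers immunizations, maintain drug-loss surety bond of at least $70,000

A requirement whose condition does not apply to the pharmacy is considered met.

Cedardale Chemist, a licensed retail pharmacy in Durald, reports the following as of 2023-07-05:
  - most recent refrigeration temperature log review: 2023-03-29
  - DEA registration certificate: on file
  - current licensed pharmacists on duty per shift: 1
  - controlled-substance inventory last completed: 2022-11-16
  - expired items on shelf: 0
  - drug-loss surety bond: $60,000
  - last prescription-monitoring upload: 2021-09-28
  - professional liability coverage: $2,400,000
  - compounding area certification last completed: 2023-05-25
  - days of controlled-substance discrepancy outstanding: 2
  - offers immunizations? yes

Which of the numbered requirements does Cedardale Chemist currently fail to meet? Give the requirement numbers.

4, 7, 8, 10

1. days of controlled-substance discrepancy outstanding 2 ≤ 7 → met
2. controlled-substance inventory 231 days ago vs limit 365 → met
3. DEA registration certificate present → met
4. licensed pharmacists on duty per shift 1 < 2 → not met
5. compounding area certification 41 days ago vs limit 45 → met
6. expired items on shelf 0 ≤ 3 → met
7. prescription-monitoring upload 645 days ago vs limit 540 → not met
8. refrigeration temperature log review 98 days ago vs limit 90 → not met
9. professional liability coverage $2,400,000 ≥ $2,400,000 → met
10. condition 'offers immunizations' holds; drug-loss surety bond $60,000 < $70,000 → not met
Not met: 4, 7, 8, 10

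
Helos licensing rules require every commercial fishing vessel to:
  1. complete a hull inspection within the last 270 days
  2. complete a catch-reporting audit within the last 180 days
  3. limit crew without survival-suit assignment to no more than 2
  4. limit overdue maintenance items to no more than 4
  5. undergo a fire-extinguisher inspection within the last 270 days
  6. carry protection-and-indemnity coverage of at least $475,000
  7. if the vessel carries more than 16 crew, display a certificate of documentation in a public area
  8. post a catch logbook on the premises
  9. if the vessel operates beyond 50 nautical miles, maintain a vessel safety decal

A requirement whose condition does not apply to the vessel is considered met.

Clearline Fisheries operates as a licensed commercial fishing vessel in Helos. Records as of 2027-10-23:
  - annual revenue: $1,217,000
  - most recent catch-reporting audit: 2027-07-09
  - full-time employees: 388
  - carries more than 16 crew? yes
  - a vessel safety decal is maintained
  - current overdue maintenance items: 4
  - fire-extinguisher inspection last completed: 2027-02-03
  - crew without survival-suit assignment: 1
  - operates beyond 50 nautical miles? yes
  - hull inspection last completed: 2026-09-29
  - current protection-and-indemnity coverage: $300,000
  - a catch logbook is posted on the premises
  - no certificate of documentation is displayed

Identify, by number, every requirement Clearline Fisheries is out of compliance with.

1, 6, 7

1. hull inspection 389 days ago vs limit 270 → not met
2. catch-reporting audit 106 days ago vs limit 180 → met
3. crew without survival-suit assignment 1 ≤ 2 → met
4. overdue maintenance items 4 ≤ 4 → met
5. fire-extinguisher inspection 262 days ago vs limit 270 → met
6. protection-and-indemnity coverage $300,000 < $475,000 → not met
7. condition 'carries more than 16 crew' holds; certificate of documentation absent → not met
8. catch logbook present → met
9. condition 'operates beyond 50 nautical miles' holds; vessel safety decal present → met
Not met: 1, 6, 7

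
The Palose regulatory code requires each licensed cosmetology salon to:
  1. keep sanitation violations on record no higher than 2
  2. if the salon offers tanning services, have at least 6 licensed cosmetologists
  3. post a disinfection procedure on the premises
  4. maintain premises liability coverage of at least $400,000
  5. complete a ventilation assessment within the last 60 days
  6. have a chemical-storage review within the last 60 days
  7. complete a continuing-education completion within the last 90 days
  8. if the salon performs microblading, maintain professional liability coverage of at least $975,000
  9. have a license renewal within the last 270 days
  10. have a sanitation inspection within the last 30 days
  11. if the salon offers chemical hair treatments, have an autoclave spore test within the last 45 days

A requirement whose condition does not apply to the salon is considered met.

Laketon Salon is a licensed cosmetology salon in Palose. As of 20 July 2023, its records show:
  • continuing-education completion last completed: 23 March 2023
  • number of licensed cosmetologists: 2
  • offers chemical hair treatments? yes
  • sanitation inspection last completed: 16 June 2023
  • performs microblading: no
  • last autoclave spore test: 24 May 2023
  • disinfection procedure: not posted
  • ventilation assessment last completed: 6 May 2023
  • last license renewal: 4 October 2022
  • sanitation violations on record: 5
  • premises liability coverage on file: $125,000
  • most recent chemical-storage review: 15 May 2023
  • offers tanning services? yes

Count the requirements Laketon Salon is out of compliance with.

10

1. sanitation violations on record 5 > 2 → not met
2. condition 'offers tanning services' holds; licensed cosmetologists 2 < 6 → not met
3. disinfection procedure absent → not met
4. premises liability coverage $125,000 < $400,000 → not met
5. ventilation assessment 75 days ago vs limit 60 → not met
6. chemical-storage review 66 days ago vs limit 60 → not met
7. continuing-education completion 119 days ago vs limit 90 → not met
8. condition 'performs microblading' does not hold → requirement n/a → met
9. license renewal 289 days ago vs limit 270 → not met
10. sanitation inspection 34 days ago vs limit 30 → not met
11. condition 'offers chemical hair treatments' holds; autoclave spore test 57 days ago vs limit 45 → not met
Not met: 10 of 11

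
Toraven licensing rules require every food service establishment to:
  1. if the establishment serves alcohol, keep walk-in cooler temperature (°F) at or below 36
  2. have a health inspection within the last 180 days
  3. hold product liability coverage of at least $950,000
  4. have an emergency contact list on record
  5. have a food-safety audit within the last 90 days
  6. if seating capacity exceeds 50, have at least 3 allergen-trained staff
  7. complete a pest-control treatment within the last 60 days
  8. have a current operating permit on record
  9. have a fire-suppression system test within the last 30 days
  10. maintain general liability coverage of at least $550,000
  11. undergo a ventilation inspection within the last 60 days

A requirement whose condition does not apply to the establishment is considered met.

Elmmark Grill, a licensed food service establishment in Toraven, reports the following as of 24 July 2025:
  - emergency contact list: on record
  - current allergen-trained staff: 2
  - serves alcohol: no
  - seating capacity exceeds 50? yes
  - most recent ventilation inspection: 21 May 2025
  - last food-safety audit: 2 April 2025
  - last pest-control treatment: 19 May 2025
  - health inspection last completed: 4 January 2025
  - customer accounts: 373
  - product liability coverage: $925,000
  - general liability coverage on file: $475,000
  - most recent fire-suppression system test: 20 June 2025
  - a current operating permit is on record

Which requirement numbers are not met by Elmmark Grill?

1. condition 'serves alcohol' does not hold → requirement n/a → met
2. health inspection 201 days ago vs limit 180 → not met
3. product liability coverage $925,000 < $950,000 → not met
4. emergency contact list present → met
5. food-safety audit 113 days ago vs limit 90 → not met
6. condition 'seating capacity exceeds 50' holds; allergen-trained staff 2 < 3 → not met
7. pest-control treatment 66 days ago vs limit 60 → not met
8. current operating permit present → met
9. fire-suppression system test 34 days ago vs limit 30 → not met
10. general liability coverage $475,000 < $550,000 → not met
11. ventilation inspection 64 days ago vs limit 60 → not met
Not met: 2, 3, 5, 6, 7, 9, 10, 11

2, 3, 5, 6, 7, 9, 10, 11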